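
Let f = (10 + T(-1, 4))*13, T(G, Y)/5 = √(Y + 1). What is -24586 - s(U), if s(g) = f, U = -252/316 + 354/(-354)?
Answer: -24716 - 65*√5 ≈ -24861.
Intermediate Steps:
T(G, Y) = 5*√(1 + Y) (T(G, Y) = 5*√(Y + 1) = 5*√(1 + Y))
f = 130 + 65*√5 (f = (10 + 5*√(1 + 4))*13 = (10 + 5*√5)*13 = 130 + 65*√5 ≈ 275.34)
U = -142/79 (U = -252*1/316 + 354*(-1/354) = -63/79 - 1 = -142/79 ≈ -1.7975)
s(g) = 130 + 65*√5
-24586 - s(U) = -24586 - (130 + 65*√5) = -24586 + (-130 - 65*√5) = -24716 - 65*√5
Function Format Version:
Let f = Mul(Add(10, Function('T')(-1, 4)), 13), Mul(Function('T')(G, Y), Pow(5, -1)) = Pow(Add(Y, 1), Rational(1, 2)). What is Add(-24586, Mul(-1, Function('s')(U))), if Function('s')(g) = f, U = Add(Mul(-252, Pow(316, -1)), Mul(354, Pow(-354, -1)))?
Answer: Add(-24716, Mul(-65, Pow(5, Rational(1, 2)))) ≈ -24861.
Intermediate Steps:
Function('T')(G, Y) = Mul(5, Pow(Add(1, Y), Rational(1, 2))) (Function('T')(G, Y) = Mul(5, Pow(Add(Y, 1), Rational(1, 2))) = Mul(5, Pow(Add(1, Y), Rational(1, 2))))
f = Add(130, Mul(65, Pow(5, Rational(1, 2)))) (f = Mul(Add(10, Mul(5, Pow(Add(1, 4), Rational(1, 2)))), 13) = Mul(Add(10, Mul(5, Pow(5, Rational(1, 2)))), 13) = Add(130, Mul(65, Pow(5, Rational(1, 2)))) ≈ 275.34)
U = Rational(-142, 79) (U = Add(Mul(-252, Rational(1, 316)), Mul(354, Rational(-1, 354))) = Add(Rational(-63, 79), -1) = Rational(-142, 79) ≈ -1.7975)
Function('s')(g) = Add(130, Mul(65, Pow(5, Rational(1, 2))))
Add(-24586, Mul(-1, Function('s')(U))) = Add(-24586, Mul(-1, Add(130, Mul(65, Pow(5, Rational(1, 2)))))) = Add(-24586, Add(-130, Mul(-65, Pow(5, Rational(1, 2))))) = Add(-24716, Mul(-65, Pow(5, Rational(1, 2))))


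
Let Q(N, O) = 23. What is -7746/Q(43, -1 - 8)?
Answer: -7746/23 ≈ -336.78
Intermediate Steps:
-7746/Q(43, -1 - 8) = -7746/23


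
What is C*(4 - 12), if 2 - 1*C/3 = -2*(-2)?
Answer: 48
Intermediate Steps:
C = -6 (C = 6 - (-6)*(-2) = 6 - 3*4 = 6 - 12 = -6)
C*(4 - 12) = -6*(4 - 12) = -6*(-8) = 48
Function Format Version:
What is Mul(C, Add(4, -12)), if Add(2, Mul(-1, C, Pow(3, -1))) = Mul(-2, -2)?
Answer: 48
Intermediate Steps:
C = -6 (C = Add(6, Mul(-3, Mul(-2, -2))) = Add(6, Mul(-3, 4)) = Add(6, -12) = -6)
Mul(C, Add(4, -12)) = Mul(-6, Add(4, -12)) = Mul(-6, -8) = 48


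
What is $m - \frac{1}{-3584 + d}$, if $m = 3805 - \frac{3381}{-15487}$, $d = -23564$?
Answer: $\frac{1599870097055}{420441076} \approx 3805.2$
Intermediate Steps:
$m = \frac{58931416}{15487}$ ($m = 3805 - - \frac{3381}{15487} = 3805 + \frac{3381}{15487} = \frac{58931416}{15487} \approx 3805.2$)
$m - \frac{1}{-3584 + d} = \frac{58931416}{15487} - \frac{1}{-3584 - 23564} = \frac{58931416}{15487} - \frac{1}{-27148} = \frac{58931416}{15487} - - \frac{1}{27148} = \frac{58931416}{15487} + \frac{1}{27148} = \frac{1599870097055}{420441076}$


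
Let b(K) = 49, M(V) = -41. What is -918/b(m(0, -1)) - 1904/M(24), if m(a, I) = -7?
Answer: 55658/2009 ≈ 27.704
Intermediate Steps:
-918/b(m(0, -1)) - 1904/M(24) = -918/49 - 1904/(-41) = -918*1/49 - 1904*(-1/41) = -918/49 + 1904/41 = 55658/2009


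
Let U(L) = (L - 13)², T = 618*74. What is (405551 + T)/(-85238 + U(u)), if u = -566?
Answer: 451283/250003 ≈ 1.8051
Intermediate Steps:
T = 45732
U(L) = (-13 + L)²
(405551 + T)/(-85238 + U(u)) = (405551 + 45732)/(-85238 + (-13 - 566)²) = 451283/(-85238 + (-579)²) = 451283/(-85238 + 335241) = 451283/250003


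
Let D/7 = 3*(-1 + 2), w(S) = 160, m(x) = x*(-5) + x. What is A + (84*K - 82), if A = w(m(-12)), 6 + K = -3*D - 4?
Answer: -6054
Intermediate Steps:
m(x) = -4*x (m(x) = -5*x + x = -4*x)
D = 21 (D = 7*(3*(-1 + 2)) = 7*(3*1) = 7*3 = 21)
K = -73 (K = -6 + (-3*21 - 4) = -6 + (-63 - 4) = -6 - 67 = -73)
A = 160
A + (84*K - 82) = 160 + (84*(-73) - 82) = 160 + (-6132 - 82) = 160 - 6214 = -6054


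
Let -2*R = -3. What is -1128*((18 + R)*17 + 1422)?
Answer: -1977948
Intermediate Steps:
R = 3/2 (R = -1/2*(-3) = 3/2 ≈ 1.5000)
-1128*((18 + R)*17 + 1422) = -1128*((18 + 3/2)*17 + 1422) = -1128*((39/2)*17 + 1422) = -1128*(663/2 + 1422) = -1128*3507/2 = -1977948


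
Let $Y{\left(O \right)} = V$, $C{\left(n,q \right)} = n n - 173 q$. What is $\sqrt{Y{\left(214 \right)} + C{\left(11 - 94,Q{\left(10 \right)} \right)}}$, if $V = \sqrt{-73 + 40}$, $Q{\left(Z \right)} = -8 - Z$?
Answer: $\sqrt{10003 + i \sqrt{33}} \approx 100.02 + 0.0287 i$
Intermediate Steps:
$C{\left(n,q \right)} = n^{2} - 173 q$
$V = i \sqrt{33}$ ($V = \sqrt{-33} = i \sqrt{33} \approx 5.7446 i$)
$Y{\left(O \right)} = i \sqrt{33}$
$\sqrt{Y{\left(214 \right)} + C{\left(11 - 94,Q{\left(10 \right)} \right)}} = \sqrt{i \sqrt{33} + \left(\left(11 - 94\right)^{2} - 173 \left(-8 - 10\right)\right)} = \sqrt{i \sqrt{33} - \left(-3114 - \left(-83\right)^{2}\right)} = \sqrt{i \sqrt{33} + \left(6889 + 3114\right)} = \sqrt{i \sqrt{33} + 10003} = \sqrt{10003 + i \sqrt{33}}$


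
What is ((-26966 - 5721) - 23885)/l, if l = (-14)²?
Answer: -14143/49 ≈ -288.63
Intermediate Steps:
l = 196
((-26966 - 5721) - 23885)/l = ((-26966 - 5721) - 23885)/196 = (-32687 - 23885)*(1/196) = -56572*1/196 = -14143/49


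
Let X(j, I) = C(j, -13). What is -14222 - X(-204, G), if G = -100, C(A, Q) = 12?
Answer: -14234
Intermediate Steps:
X(j, I) = 12
-14222 - X(-204, G) = -14222 - 1*12 = -14222 - 12 = -14234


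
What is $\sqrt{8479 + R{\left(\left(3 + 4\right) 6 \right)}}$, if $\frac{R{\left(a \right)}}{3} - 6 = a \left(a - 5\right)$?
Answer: $\sqrt{13159} \approx 114.71$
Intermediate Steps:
$R{\left(a \right)} = 18 + 3 a \left(-5 + a\right)$ ($R{\left(a \right)} = 18 + 3 a \left(a - 5\right) = 18 + 3 a \left(-5 + a\right)$)
$\sqrt{8479 + R{\left(\left(3 + 4\right) 6 \right)}} = \sqrt{8479 + \left(18 - 15 \left(3 + 4\right) 6 + 3 \left(\left(3 + 4\right) 6\right)^{2}\right)} = \sqrt{8479 + \left(18 - 15 \cdot 7 \cdot 6 + 3 \left(7 \cdot 6\right)^{2}\right)} = \sqrt{8479 + \left(18 - 630 + 3 \cdot 42^{2}\right)} = \sqrt{8479 + \left(18 - 630 + 3 \cdot 1764\right)} = \sqrt{8479 + \left(18 - 630 + 5292\right)} = \sqrt{8479 + 4680} = \sqrt{13159}$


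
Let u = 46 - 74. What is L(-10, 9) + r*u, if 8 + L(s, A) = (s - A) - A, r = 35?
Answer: -1016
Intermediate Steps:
u = -28
L(s, A) = -8 + s - 2*A (L(s, A) = -8 + ((s - A) - A) = -8 + (s - 2*A) = -8 + s - 2*A)
L(-10, 9) + r*u = (-8 - 10 - 2*9) + 35*(-28) = (-8 - 10 - 18) - 980 = -36 - 980 = -1016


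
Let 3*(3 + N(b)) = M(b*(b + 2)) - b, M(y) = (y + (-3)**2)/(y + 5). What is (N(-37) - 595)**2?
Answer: 36188594289/105625 ≈ 3.4261e+5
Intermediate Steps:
M(y) = (9 + y)/(5 + y) (M(y) = (y + 9)/(5 + y) = (9 + y)/(5 + y))
N(b) = -3 - b/3 + (9 + b*(2 + b))/(3*(5 + b*(2 + b))) (N(b) = -3 + ((9 + b*(b + 2))/(5 + b*(b + 2)) - b)/3 = -3 + ((9 + b*(2 + b))/(5 + b*(2 + b)) - b)/3 = -3 + (-b + (9 + b*(2 + b))/(5 + b*(2 + b)))/3 = -3 + (-b/3 + (9 + b*(2 + b))/(3*(5 + b*(2 + b)))) = -3 - b/3 + (9 + b*(2 + b))/(3*(5 + b*(2 + b))))
(N(-37) - 595)**2 = ((-36 - 1*(-37)**3 - 21*(-37) - 10*(-37)**2)/(3*(5 + (-37)**2 + 2*(-37))) - 595)**2 = ((-36 - 1*(-50653) + 777 - 10*1369)/(3*(5 + 1369 - 74)) - 595)**2 = ((1/3)*(-36 + 50653 + 777 - 13690)/1300 - 595)**2 = ((1/3)*(1/1300)*37704 - 595)**2 = (3142/325 - 595)**2 = (-190233/325)**2 = 36188594289/105625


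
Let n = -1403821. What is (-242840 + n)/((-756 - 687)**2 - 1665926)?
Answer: -1646661/416323 ≈ -3.9552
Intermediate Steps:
(-242840 + n)/((-756 - 687)**2 - 1665926) = (-242840 - 1403821)/((-756 - 687)**2 - 1665926) = -1646661/((-1443)**2 - 1665926) = -1646661/(2082249 - 1665926) = -1646661/416323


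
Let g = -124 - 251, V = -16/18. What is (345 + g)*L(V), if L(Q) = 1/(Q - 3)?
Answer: 54/7 ≈ 7.7143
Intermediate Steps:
V = -8/9 (V = -16*1/18 = -8/9 ≈ -0.88889)
L(Q) = 1/(-3 + Q)
g = -375
(345 + g)*L(V) = (345 - 375)/(-3 - 8/9) = -30/(-35/9) = -30*(-9/35) = 54/7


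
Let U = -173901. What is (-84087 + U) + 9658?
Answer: -248330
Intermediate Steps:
(-84087 + U) + 9658 = (-84087 - 173901) + 9658 = -257988 + 9658 = -248330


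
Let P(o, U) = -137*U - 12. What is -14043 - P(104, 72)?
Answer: -4167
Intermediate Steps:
P(o, U) = -12 - 137*U
-14043 - P(104, 72) = -14043 - (-12 - 137*72) = -14043 - (-12 - 9864) = -14043 - 1*(-9876) = -14043 + 9876 = -4167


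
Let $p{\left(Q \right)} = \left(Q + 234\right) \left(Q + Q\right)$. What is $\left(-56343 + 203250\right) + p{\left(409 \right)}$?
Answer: $672881$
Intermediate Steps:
$p{\left(Q \right)} = 2 Q \left(234 + Q\right)$ ($p{\left(Q \right)} = \left(234 + Q\right) 2 Q = 2 Q \left(234 + Q\right)$)
$\left(-56343 + 203250\right) + p{\left(409 \right)} = \left(-56343 + 203250\right) + 2 \cdot 409 \left(234 + 409\right) = 146907 + 2 \cdot 409 \cdot 643 = 146907 + 525974 = 672881$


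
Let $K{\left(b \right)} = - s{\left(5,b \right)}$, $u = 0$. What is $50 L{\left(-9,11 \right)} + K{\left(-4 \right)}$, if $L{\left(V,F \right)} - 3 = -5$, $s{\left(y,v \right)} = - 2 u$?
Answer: $-100$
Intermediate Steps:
$s{\left(y,v \right)} = 0$ ($s{\left(y,v \right)} = \left(-2\right) 0 = 0$)
$K{\left(b \right)} = 0$ ($K{\left(b \right)} = \left(-1\right) 0 = 0$)
$L{\left(V,F \right)} = -2$ ($L{\left(V,F \right)} = 3 - 5 = -2$)
$50 L{\left(-9,11 \right)} + K{\left(-4 \right)} = 50 \left(-2\right) + 0 = -100 + 0 = -100$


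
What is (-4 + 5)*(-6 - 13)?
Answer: -19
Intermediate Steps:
(-4 + 5)*(-6 - 13) = 1*(-19) = -19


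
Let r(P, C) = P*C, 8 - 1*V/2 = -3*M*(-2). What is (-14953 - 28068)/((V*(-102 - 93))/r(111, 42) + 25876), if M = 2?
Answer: -33427317/20105912 ≈ -1.6626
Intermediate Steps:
V = -8 (V = 16 - 2*(-3*2)*(-2) = 16 - (-12)*(-2) = 16 - 2*12 = 16 - 24 = -8)
r(P, C) = C*P
(-14953 - 28068)/((V*(-102 - 93))/r(111, 42) + 25876) = (-14953 - 28068)/((-8*(-102 - 93))/((42*111)) + 25876) = -43021/(-8*(-195)/4662 + 25876) = -43021/(1560*(1/4662) + 25876) = -43021/(260/777 + 25876) = -43021/20105912/777 = -43021*777/20105912 = -33427317/20105912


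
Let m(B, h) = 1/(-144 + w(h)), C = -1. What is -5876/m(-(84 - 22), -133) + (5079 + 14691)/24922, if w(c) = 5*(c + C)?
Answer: 59601770389/12461 ≈ 4.7831e+6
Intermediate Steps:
w(c) = -5 + 5*c (w(c) = 5*(c - 1) = 5*(-1 + c) = -5 + 5*c)
m(B, h) = 1/(-149 + 5*h) (m(B, h) = 1/(-144 + (-5 + 5*h)) = 1/(-149 + 5*h))
-5876/m(-(84 - 22), -133) + (5079 + 14691)/24922 = -5876/(1/(-149 + 5*(-133))) + (5079 + 14691)/24922 = -5876/(1/(-149 - 665)) + 19770*(1/24922) = -5876/(1/(-814)) + 9885/12461 = -5876/(-1/814) + 9885/12461 = -5876*(-814) + 9885/12461 = 4783064 + 9885/12461 = 59601770389/12461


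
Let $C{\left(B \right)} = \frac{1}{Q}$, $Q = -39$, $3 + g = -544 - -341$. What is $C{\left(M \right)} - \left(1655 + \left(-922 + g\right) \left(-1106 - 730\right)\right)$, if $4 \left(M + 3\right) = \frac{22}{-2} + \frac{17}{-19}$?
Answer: $- \frac{80833858}{39} \approx -2.0727 \cdot 10^{6}$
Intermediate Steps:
$g = -206$ ($g = -3 - 203 = -206$)
$M = - \frac{227}{38}$ ($M = -3 + \frac{\frac{22}{-2} + \frac{17}{-19}}{4} = -3 + \frac{22 \left(- \frac{1}{2}\right) + 17 \left(- \frac{1}{19}\right)}{4} = -3 + \frac{-11 - \frac{17}{19}}{4} = -3 + \frac{1}{4} \left(- \frac{226}{19}\right) = -3 - \frac{113}{38} = - \frac{227}{38} \approx -5.9737$)
$C{\left(B \right)} = - \frac{1}{39}$ ($C{\left(B \right)} = \frac{1}{-39} = - \frac{1}{39}$)
$C{\left(M \right)} - \left(1655 + \left(-922 + g\right) \left(-1106 - 730\right)\right) = - \frac{1}{39} - \left(1655 + \left(-922 - 206\right) \left(-1106 - 730\right)\right) = - \frac{1}{39} - \left(1655 - -2071008\right) = - \frac{1}{39} - \left(1655 + 2071008\right) = - \frac{1}{39} - 2072663 = - \frac{80833858}{39}$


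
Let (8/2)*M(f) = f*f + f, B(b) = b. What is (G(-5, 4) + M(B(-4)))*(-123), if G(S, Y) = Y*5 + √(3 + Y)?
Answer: -2829 - 123*√7 ≈ -3154.4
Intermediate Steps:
M(f) = f/4 + f²/4 (M(f) = (f*f + f)/4 = (f² + f)/4 = (f + f²)/4 = f/4 + f²/4)
G(S, Y) = √(3 + Y) + 5*Y (G(S, Y) = 5*Y + √(3 + Y) = √(3 + Y) + 5*Y)
(G(-5, 4) + M(B(-4)))*(-123) = ((√(3 + 4) + 5*4) + (¼)*(-4)*(1 - 4))*(-123) = ((√7 + 20) + (¼)*(-4)*(-3))*(-123) = ((20 + √7) + 3)*(-123) = (23 + √7)*(-123) = -2829 - 123*√7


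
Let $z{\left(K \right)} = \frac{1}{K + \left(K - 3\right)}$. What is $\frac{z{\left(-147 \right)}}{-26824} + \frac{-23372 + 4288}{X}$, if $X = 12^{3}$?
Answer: $- \frac{175968791}{15933456} \approx -11.044$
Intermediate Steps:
$X = 1728$
$z{\left(K \right)} = \frac{1}{-3 + 2 K}$ ($z{\left(K \right)} = \frac{1}{K + \left(-3 + K\right)} = \frac{1}{-3 + 2 K}$)
$\frac{z{\left(-147 \right)}}{-26824} + \frac{-23372 + 4288}{X} = \frac{1}{\left(-3 + 2 \left(-147\right)\right) \left(-26824\right)} + \frac{-23372 + 4288}{1728} = \frac{1}{-3 - 294} \left(- \frac{1}{26824}\right) - \frac{4771}{432} = \frac{1}{-297} \left(- \frac{1}{26824}\right) - \frac{4771}{432} = \left(- \frac{1}{297}\right) \left(- \frac{1}{26824}\right) - \frac{4771}{432} = \frac{1}{7966728} - \frac{4771}{432} = - \frac{175968791}{15933456}$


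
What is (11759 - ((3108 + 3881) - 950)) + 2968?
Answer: 8688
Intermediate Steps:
(11759 - ((3108 + 3881) - 950)) + 2968 = (11759 - (6989 - 950)) + 2968 = (11759 - 1*6039) + 2968 = (11759 - 6039) + 2968 = 5720 + 2968 = 8688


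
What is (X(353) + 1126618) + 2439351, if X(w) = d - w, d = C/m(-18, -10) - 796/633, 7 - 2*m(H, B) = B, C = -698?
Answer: 38368696576/10761 ≈ 3.5655e+6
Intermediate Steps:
m(H, B) = 7/2 - B/2
d = -897200/10761 (d = -698/(7/2 - ½*(-10)) - 796/633 = -698/(7/2 + 5) - 796*1/633 = -698/17/2 - 796/633 = -698*2/17 - 796/633 = -1396/17 - 796/633 = -897200/10761 ≈ -83.375)
X(w) = -897200/10761 - w
(X(353) + 1126618) + 2439351 = ((-897200/10761 - 1*353) + 1126618) + 2439351 = ((-897200/10761 - 353) + 1126618) + 2439351 = (-4695833/10761 + 1126618) + 2439351 = 12118840465/10761 + 2439351 = 38368696576/10761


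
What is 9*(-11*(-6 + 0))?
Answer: 594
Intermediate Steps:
9*(-11*(-6 + 0)) = 9*(-11*(-6)) = 9*66 = 594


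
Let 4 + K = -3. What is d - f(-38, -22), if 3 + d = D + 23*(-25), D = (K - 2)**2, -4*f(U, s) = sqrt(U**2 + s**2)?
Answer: -497 + sqrt(482)/2 ≈ -486.02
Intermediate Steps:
K = -7 (K = -4 - 3 = -7)
f(U, s) = -sqrt(U**2 + s**2)/4
D = 81 (D = (-7 - 2)**2 = (-9)**2 = 81)
d = -497 (d = -3 + (81 + 23*(-25)) = -3 + (81 - 575) = -3 - 494 = -497)
d - f(-38, -22) = -497 - (-1)*sqrt((-38)**2 + (-22)**2)/4 = -497 - (-1)*sqrt(1444 + 484)/4 = -497 - (-1)*sqrt(1928)/4 = -497 - (-1)*2*sqrt(482)/4 = -497 - (-1)*sqrt(482)/2 = -497 + sqrt(482)/2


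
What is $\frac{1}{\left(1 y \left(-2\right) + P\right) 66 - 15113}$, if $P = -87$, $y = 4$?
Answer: $- \frac{1}{21383} \approx -4.6766 \cdot 10^{-5}$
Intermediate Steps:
$\frac{1}{\left(1 y \left(-2\right) + P\right) 66 - 15113} = \frac{1}{\left(1 \cdot 4 \left(-2\right) - 87\right) 66 - 15113} = \frac{1}{\left(4 \left(-2\right) - 87\right) 66 - 15113} = \frac{1}{\left(-8 - 87\right) 66 - 15113} = \frac{1}{\left(-95\right) 66 - 15113} = \frac{1}{-6270 - 15113} = \frac{1}{-21383} = - \frac{1}{21383}$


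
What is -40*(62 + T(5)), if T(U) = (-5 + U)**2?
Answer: -2480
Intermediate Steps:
-40*(62 + T(5)) = -40*(62 + (-5 + 5)**2) = -40*(62 + 0**2) = -40*(62 + 0) = -40*62 = -2480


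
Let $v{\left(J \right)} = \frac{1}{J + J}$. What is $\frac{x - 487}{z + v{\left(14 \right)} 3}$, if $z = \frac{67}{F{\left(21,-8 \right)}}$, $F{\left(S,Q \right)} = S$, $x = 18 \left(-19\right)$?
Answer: $- \frac{69636}{277} \approx -251.39$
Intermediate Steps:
$x = -342$
$v{\left(J \right)} = \frac{1}{2 J}$
$z = \frac{67}{21} \approx 3.1905$
$\frac{x - 487}{z + v{\left(14 \right)} 3} = \frac{-342 - 487}{\frac{67}{21} + \frac{1}{2 \cdot 14} \cdot 3} = \frac{1}{\frac{67}{21} + \frac{1}{2} \cdot \frac{1}{14} \cdot 3} \left(-829\right) = \frac{1}{\frac{67}{21} + \frac{1}{28} \cdot 3} \left(-829\right) = \frac{1}{\frac{67}{21} + \frac{3}{28}} \left(-829\right) = \frac{1}{\frac{277}{84}} \left(-829\right) = \frac{84}{277} \left(-829\right) = - \frac{69636}{277}$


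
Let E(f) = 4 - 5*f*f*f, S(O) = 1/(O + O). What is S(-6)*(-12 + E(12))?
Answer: 2162/3 ≈ 720.67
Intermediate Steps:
S(O) = 1/(2*O)
E(f) = 4 - 5*f**3 (E(f) = 4 - 5*f**2*f = 4 - 5*f**3)
S(-6)*(-12 + E(12)) = ((1/2)/(-6))*(-12 + (4 - 5*12**3)) = ((1/2)*(-1/6))*(-12 + (4 - 5*1728)) = -(-12 + (4 - 8640))/12 = -(-12 - 8636)/12 = -1/12*(-8648) = 2162/3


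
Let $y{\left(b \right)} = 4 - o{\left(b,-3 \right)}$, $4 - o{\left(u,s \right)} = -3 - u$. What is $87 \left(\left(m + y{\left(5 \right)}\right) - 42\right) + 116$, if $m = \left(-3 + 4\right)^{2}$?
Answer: $-4147$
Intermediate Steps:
$o{\left(u,s \right)} = 7 + u$ ($o{\left(u,s \right)} = 4 - \left(-3 - u\right) = 4 + \left(3 + u\right) = 7 + u$)
$y{\left(b \right)} = -3 - b$ ($y{\left(b \right)} = 4 - \left(7 + b\right) = -3 - b$)
$m = 1$ ($m = 1^{2} = 1$)
$87 \left(\left(m + y{\left(5 \right)}\right) - 42\right) + 116 = 87 \left(\left(1 - 8\right) - 42\right) + 116 = 87 \left(-7 - 42\right) + 116 = 87 \left(-49\right) + 116 = -4263 + 116 = -4147$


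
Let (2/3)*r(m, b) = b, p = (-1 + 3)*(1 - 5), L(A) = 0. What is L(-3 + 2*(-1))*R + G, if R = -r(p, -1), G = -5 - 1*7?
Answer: -12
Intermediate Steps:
p = -8 (p = 2*(-4) = -8)
r(m, b) = 3*b/2
G = -12 (G = -5 - 7 = -12)
R = 3/2 (R = -3*(-1)/2 = -1*(-3/2) = 3/2 ≈ 1.5000)
L(-3 + 2*(-1))*R + G = 0*(3/2) - 12 = 0 - 12 = -12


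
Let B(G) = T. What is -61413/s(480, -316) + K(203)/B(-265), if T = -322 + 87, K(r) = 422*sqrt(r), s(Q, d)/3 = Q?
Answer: -20471/480 - 422*sqrt(203)/235 ≈ -68.233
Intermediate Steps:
s(Q, d) = 3*Q
T = -235
B(G) = -235
-61413/s(480, -316) + K(203)/B(-265) = -61413/(3*480) + (422*sqrt(203))/(-235) = -61413/1440 + (422*sqrt(203))*(-1/235) = -61413*1/1440 - 422*sqrt(203)/235 = -20471/480 - 422*sqrt(203)/235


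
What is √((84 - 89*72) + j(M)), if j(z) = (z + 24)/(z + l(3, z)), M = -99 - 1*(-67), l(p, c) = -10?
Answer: 40*I*√1743/21 ≈ 79.522*I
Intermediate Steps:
M = -32 (M = -99 + 67 = -32)
j(z) = (24 + z)/(-10 + z) (j(z) = (z + 24)/(z - 10) = (24 + z)/(-10 + z))
√((84 - 89*72) + j(M)) = √((84 - 89*72) + (24 - 32)/(-10 - 32)) = √((84 - 6408) - 8/(-42)) = √(-6324 - 1/42*(-8)) = √(-6324 + 4/21) = √(-132800/21) = 40*I*√1743/21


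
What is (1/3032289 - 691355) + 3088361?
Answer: 7268414926735/3032289 ≈ 2.3970e+6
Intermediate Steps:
(1/3032289 - 691355) + 3088361 = -2096388161594/3032289 + 3088361 = 7268414926735/3032289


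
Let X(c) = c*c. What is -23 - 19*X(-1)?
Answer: -42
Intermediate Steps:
X(c) = c²
-23 - 19*X(-1) = -23 - 19*(-1)² = -23 - 19*1 = -23 - 19 = -42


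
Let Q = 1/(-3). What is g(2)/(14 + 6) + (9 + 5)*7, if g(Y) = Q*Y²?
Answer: 1469/15 ≈ 97.933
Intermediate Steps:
Q = -⅓ ≈ -0.33333
g(Y) = -Y²/3
g(2)/(14 + 6) + (9 + 5)*7 = (-⅓*2²)/(14 + 6) + (9 + 5)*7 = (-⅓*4)/20 + 14*7 = (1/20)*(-4/3) + 98 = -1/15 + 98 = 1469/15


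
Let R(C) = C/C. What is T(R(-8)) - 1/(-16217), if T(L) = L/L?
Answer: 16218/16217 ≈ 1.0001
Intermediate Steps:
R(C) = 1
T(L) = 1
T(R(-8)) - 1/(-16217) = 1 - 1/(-16217) = 1 - 1*(-1/16217) = 1 + 1/16217 = 16218/16217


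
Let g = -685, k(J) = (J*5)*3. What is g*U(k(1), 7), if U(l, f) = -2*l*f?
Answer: 143850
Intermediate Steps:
k(J) = 15*J (k(J) = (5*J)*3 = 15*J)
U(l, f) = -2*f*l
g*U(k(1), 7) = -(-1370)*7*15*1 = -(-1370)*7*15 = -685*(-210) = 143850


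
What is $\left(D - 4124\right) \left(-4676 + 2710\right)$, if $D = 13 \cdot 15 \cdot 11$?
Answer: $3890714$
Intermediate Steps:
$D = 2145$ ($D = 195 \cdot 11 = 2145$)
$\left(D - 4124\right) \left(-4676 + 2710\right) = \left(2145 - 4124\right) \left(-4676 + 2710\right) = \left(-1979\right) \left(-1966\right) = 3890714$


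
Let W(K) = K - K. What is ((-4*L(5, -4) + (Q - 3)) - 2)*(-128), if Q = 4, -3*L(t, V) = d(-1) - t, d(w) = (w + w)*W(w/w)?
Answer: 2944/3 ≈ 981.33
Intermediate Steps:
W(K) = 0
d(w) = 0 (d(w) = (w + w)*0 = (2*w)*0 = 0)
L(t, V) = t/3 (L(t, V) = -(0 - t)/3 = -(-1)*t/3 = t/3)
((-4*L(5, -4) + (Q - 3)) - 2)*(-128) = ((-4*5/3 + (4 - 3)) - 2)*(-128) = ((-4*5/3 + 1) - 2)*(-128) = ((-20/3 + 1) - 2)*(-128) = (-17/3 - 2)*(-128) = -23/3*(-128) = 2944/3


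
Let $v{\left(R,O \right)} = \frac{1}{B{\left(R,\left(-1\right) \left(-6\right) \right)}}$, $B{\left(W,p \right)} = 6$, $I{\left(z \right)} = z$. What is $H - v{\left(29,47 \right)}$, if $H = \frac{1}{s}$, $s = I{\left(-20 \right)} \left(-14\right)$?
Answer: $- \frac{137}{840} \approx -0.1631$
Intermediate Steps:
$s = 280$ ($s = \left(-20\right) \left(-14\right) = 280$)
$v{\left(R,O \right)} = \frac{1}{6}$
$H = \frac{1}{280} \approx 0.0035714$
$H - v{\left(29,47 \right)} = \frac{1}{280} - \frac{1}{6} = - \frac{137}{840}$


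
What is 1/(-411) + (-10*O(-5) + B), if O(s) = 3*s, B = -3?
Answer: 60416/411 ≈ 147.00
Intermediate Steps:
1/(-411) + (-10*O(-5) + B) = 1/(-411) + (-30*(-5) - 3) = -1/411 + (-10*(-15) - 3) = -1/411 + (150 - 3) = -1/411 + 147 = 60416/411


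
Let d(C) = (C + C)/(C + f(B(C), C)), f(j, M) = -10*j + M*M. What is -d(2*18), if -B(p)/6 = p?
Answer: -2/97 ≈ -0.020619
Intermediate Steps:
B(p) = -6*p
f(j, M) = M² - 10*j (f(j, M) = -10*j + M² = M² - 10*j)
d(C) = 2*C/(C² + 61*C) (d(C) = (C + C)/(C + (C² - (-60)*C)) = (2*C)/(C + (C² + 60*C)) = (2*C)/(C² + 61*C) = 2*C/(C² + 61*C))
-d(2*18) = -2/(61 + 2*18) = -2/(61 + 36) = -2/97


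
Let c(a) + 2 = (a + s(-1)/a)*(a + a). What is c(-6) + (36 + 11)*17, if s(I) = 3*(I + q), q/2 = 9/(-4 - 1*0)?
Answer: 836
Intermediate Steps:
q = -9/2 (q = 2*(9/(-4 - 1*0)) = 2*(9/(-4 + 0)) = 2*(9/(-4)) = 2*(9*(-¼)) = 2*(-9/4) = -9/2 ≈ -4.5000)
s(I) = -27/2 + 3*I (s(I) = 3*(I - 9/2) = 3*(-9/2 + I) = -27/2 + 3*I)
c(a) = -2 + 2*a*(a - 33/(2*a)) (c(a) = -2 + (a + (-27/2 + 3*(-1))/a)*(a + a) = -2 + (a + (-27/2 - 3)/a)*(2*a) = -2 + (a - 33/(2*a))*(2*a) = -2 + 2*a*(a - 33/(2*a)))
c(-6) + (36 + 11)*17 = (-35 + 2*(-6)²) + (36 + 11)*17 = (-35 + 2*36) + 47*17 = (-35 + 72) + 799 = 37 + 799 = 836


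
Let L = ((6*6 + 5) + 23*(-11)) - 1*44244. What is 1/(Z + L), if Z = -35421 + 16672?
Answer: -1/63205 ≈ -1.5822e-5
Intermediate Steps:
Z = -18749
L = -44456 (L = ((36 + 5) - 253) - 44244 = (41 - 253) - 44244 = -212 - 44244 = -44456)
1/(Z + L) = 1/(-18749 - 44456) = 1/(-63205) = -1/63205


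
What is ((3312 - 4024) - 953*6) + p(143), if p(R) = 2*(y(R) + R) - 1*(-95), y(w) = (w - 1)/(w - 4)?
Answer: -840527/139 ≈ -6047.0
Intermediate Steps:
y(w) = (-1 + w)/(-4 + w)
p(R) = 95 + 2*R + 2*(-1 + R)/(-4 + R) (p(R) = 2*((-1 + R)/(-4 + R) + R) - 1*(-95) = 2*(R + (-1 + R)/(-4 + R)) + 95 = (2*R + 2*(-1 + R)/(-4 + R)) + 95 = 95 + 2*R + 2*(-1 + R)/(-4 + R))
((3312 - 4024) - 953*6) + p(143) = ((3312 - 4024) - 953*6) + (-382 + 2*143**2 + 89*143)/(-4 + 143) = (-712 - 5718) + (-382 + 2*20449 + 12727)/139 = -6430 + (-382 + 40898 + 12727)/139 = -6430 + (1/139)*53243 = -6430 + 53243/139 = -840527/139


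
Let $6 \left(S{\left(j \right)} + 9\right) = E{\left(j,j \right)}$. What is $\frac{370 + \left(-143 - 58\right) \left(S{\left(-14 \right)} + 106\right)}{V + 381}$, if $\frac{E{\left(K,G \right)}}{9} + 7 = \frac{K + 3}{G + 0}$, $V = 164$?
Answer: $- \frac{96619}{3052} \approx -31.658$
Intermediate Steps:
$E{\left(K,G \right)} = -63 + \frac{9 \left(3 + K\right)}{G}$ ($E{\left(K,G \right)} = -63 + 9 \frac{K + 3}{G + 0} = -63 + 9 \frac{3 + K}{G} = -63 + \frac{9 \left(3 + K\right)}{G}$)
$S{\left(j \right)} = -9 + \frac{3 \left(3 - 6 j\right)}{2 j}$ ($S{\left(j \right)} = -9 + \frac{9 \frac{1}{j} \left(3 + j - 7 j\right)}{6} = -9 + \frac{9 \frac{1}{j} \left(3 - 6 j\right)}{6} = -9 + \frac{3 \left(3 - 6 j\right)}{2 j}$)
$\frac{370 + \left(-143 - 58\right) \left(S{\left(-14 \right)} + 106\right)}{V + 381} = \frac{370 + \left(-143 - 58\right) \left(\left(-18 + \frac{9}{2 \left(-14\right)}\right) + 106\right)}{164 + 381} = \frac{370 - 201 \left(\left(-18 + \frac{9}{2} \left(- \frac{1}{14}\right)\right) + 106\right)}{545} = \left(370 - 201 \left(\left(-18 - \frac{9}{28}\right) + 106\right)\right) \frac{1}{545} = \left(370 - 201 \left(- \frac{513}{28} + 106\right)\right) \frac{1}{545} = \left(370 - \frac{493455}{28}\right) \frac{1}{545} = \left(- \frac{483095}{28}\right) \frac{1}{545} = - \frac{96619}{3052}$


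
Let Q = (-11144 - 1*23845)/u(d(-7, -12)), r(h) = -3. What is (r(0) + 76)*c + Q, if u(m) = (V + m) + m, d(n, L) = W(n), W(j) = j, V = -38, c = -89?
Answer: -302855/52 ≈ -5824.1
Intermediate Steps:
d(n, L) = n
u(m) = -38 + 2*m (u(m) = (-38 + m) + m = -38 + 2*m)
Q = 34989/52 (Q = (-11144 - 1*23845)/(-38 + 2*(-7)) = (-11144 - 23845)/(-38 - 14) = -34989/(-52) = -34989*(-1/52) = 34989/52 ≈ 672.87)
(r(0) + 76)*c + Q = (-3 + 76)*(-89) + 34989/52 = 73*(-89) + 34989/52 = -6497 + 34989/52 = -302855/52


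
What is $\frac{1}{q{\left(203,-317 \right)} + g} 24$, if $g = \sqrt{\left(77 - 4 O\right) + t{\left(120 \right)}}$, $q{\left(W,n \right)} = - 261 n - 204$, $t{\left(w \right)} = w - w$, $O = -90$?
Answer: $\frac{495198}{1702923913} - \frac{6 \sqrt{437}}{1702923913} \approx 0.00029072$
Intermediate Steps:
$t{\left(w \right)} = 0$
$q{\left(W,n \right)} = -204 - 261 n$
$g = \sqrt{437}$ ($g = \sqrt{\left(77 - -360\right) + 0} = \sqrt{\left(77 + 360\right) + 0} = \sqrt{437 + 0} = \sqrt{437} \approx 20.905$)
$\frac{1}{q{\left(203,-317 \right)} + g} 24 = \frac{1}{\left(-204 - -82737\right) + \sqrt{437}} \cdot 24 = \frac{1}{\left(-204 + 82737\right) + \sqrt{437}} \cdot 24 = \frac{1}{82533 + \sqrt{437}} \cdot 24 = \frac{24}{82533 + \sqrt{437}}$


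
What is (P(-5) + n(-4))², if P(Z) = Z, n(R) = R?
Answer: 81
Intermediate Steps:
(P(-5) + n(-4))² = (-5 - 4)² = (-9)² = 81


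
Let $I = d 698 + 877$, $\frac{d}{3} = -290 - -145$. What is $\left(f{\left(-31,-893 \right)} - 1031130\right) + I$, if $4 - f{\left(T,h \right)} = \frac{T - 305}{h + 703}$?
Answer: $- \frac{126718673}{95} \approx -1.3339 \cdot 10^{6}$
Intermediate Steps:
$f{\left(T,h \right)} = 4 - \frac{-305 + T}{703 + h}$ ($f{\left(T,h \right)} = 4 - \frac{T - 305}{h + 703} = 4 - \frac{-305 + T}{703 + h}$)
$d = -435$ ($d = 3 \left(-290 - -145\right) = 3 \left(-290 + 145\right) = 3 \left(-145\right) = -435$)
$I = -302753$ ($I = \left(-435\right) 698 + 877 = -303630 + 877 = -302753$)
$\left(f{\left(-31,-893 \right)} - 1031130\right) + I = \left(\frac{3117 - -31 + 4 \left(-893\right)}{703 - 893} - 1031130\right) - 302753 = \left(\frac{3117 + 31 - 3572}{-190} - 1031130\right) - 302753 = \left(\left(- \frac{1}{190}\right) \left(-424\right) - 1031130\right) - 302753 = \left(\frac{212}{95} - 1031130\right) - 302753 = - \frac{97957138}{95} - 302753 = - \frac{126718673}{95}$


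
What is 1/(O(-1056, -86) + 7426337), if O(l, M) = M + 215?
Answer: 1/7426466 ≈ 1.3465e-7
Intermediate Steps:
O(l, M) = 215 + M
1/(O(-1056, -86) + 7426337) = 1/((215 - 86) + 7426337) = 1/(129 + 7426337) = 1/7426466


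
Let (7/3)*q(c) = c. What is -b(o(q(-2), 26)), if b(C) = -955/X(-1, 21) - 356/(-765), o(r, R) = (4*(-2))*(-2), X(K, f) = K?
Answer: -730931/765 ≈ -955.46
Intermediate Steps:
q(c) = 3*c/7
o(r, R) = 16 (o(r, R) = -8*(-2) = 16)
b(C) = 730931/765 (b(C) = -955/(-1) - 356/(-765) = -955*(-1) - 356*(-1/765) = 955 + 356/765 = 730931/765)
-b(o(q(-2), 26)) = -1*730931/765 = -730931/765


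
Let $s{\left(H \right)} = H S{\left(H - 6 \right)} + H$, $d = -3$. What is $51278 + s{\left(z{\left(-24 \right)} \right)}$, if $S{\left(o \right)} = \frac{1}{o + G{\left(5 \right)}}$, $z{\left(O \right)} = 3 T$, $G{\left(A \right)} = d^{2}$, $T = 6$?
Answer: $\frac{359078}{7} \approx 51297.0$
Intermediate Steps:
$G{\left(A \right)} = 9$ ($G{\left(A \right)} = \left(-3\right)^{2} = 9$)
$z{\left(O \right)} = 18$ ($z{\left(O \right)} = 3 \cdot 6 = 18$)
$S{\left(o \right)} = \frac{1}{9 + o}$ ($S{\left(o \right)} = \frac{1}{o + 9} = \frac{1}{9 + o}$)
$s{\left(H \right)} = H + \frac{H}{3 + H}$ ($s{\left(H \right)} = \frac{H}{9 + \left(H - 6\right)} + H = \frac{H}{9 + \left(-6 + H\right)} + H = \frac{H}{3 + H} + H = H + \frac{H}{3 + H}$)
$51278 + s{\left(z{\left(-24 \right)} \right)} = 51278 + \frac{18 \left(4 + 18\right)}{3 + 18} = 51278 + 18 \cdot \frac{1}{21} \cdot 22 = 51278 + \frac{132}{7} = \frac{359078}{7}$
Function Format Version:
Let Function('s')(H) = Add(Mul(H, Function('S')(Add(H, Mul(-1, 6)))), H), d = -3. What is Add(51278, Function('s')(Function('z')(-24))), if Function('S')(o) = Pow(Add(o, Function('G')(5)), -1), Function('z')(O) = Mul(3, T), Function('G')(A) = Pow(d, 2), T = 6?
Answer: Rational(359078, 7) ≈ 51297.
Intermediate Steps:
Function('G')(A) = 9 (Function('G')(A) = Pow(-3, 2) = 9)
Function('z')(O) = 18 (Function('z')(O) = Mul(3, 6) = 18)
Function('S')(o) = Pow(Add(9, o), -1) (Function('S')(o) = Pow(Add(o, 9), -1) = Pow(Add(9, o), -1))
Function('s')(H) = Add(H, Mul(H, Pow(Add(3, H), -1))) (Function('s')(H) = Add(Mul(H, Pow(Add(9, Add(H, Mul(-1, 6))), -1)), H) = Add(Mul(H, Pow(Add(9, Add(H, -6)), -1)), H) = Add(Mul(H, Pow(Add(9, Add(-6, H)), -1)), H) = Add(Mul(H, Pow(Add(3, H), -1)), H) = Add(H, Mul(H, Pow(Add(3, H), -1))))
Add(51278, Function('s')(Function('z')(-24))) = Add(51278, Mul(18, Pow(Add(3, 18), -1), Add(4, 18))) = Add(51278, Mul(18, Pow(21, -1), 22)) = Add(51278, Mul(18, Rational(1, 21), 22)) = Add(51278, Rational(132, 7)) = Rational(359078, 7)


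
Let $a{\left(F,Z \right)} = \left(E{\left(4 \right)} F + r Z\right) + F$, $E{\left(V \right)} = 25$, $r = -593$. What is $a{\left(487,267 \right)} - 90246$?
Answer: $-235915$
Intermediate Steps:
$a{\left(F,Z \right)} = - 593 Z + 26 F$ ($a{\left(F,Z \right)} = \left(25 F - 593 Z\right) + F = \left(- 593 Z + 25 F\right) + F = - 593 Z + 26 F$)
$a{\left(487,267 \right)} - 90246 = \left(\left(-593\right) 267 + 26 \cdot 487\right) - 90246 = \left(-158331 + 12662\right) - 90246 = -145669 - 90246 = -235915$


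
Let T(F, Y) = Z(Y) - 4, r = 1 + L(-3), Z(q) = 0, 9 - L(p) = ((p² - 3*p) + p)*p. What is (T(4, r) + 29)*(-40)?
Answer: -1000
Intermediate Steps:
L(p) = 9 - p*(p² - 2*p) (L(p) = 9 - ((p² - 3*p) + p)*p = 9 - (p² - 2*p)*p = 9 - p*(p² - 2*p))
r = 55 (r = 1 + (9 - 1*(-3)³ + 2*(-3)²) = 1 + (9 - 1*(-27) + 2*9) = 1 + (9 + 27 + 18) = 1 + 54 = 55)
T(F, Y) = -4 (T(F, Y) = 0 - 4 = -4)
(T(4, r) + 29)*(-40) = (-4 + 29)*(-40) = 25*(-40) = -1000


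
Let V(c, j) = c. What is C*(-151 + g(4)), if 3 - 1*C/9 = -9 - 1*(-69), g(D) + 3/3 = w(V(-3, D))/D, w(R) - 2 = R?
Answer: 312417/4 ≈ 78104.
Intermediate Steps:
w(R) = 2 + R
g(D) = -1 - 1/D (g(D) = -1 + (2 - 3)/D = -1 - 1/D)
C = -513 (C = 27 - 9*(-9 - 1*(-69)) = 27 - 9*(-9 + 69) = 27 - 9*60 = 27 - 540 = -513)
C*(-151 + g(4)) = -513*(-151 + (-1 - 1*4)/4) = -513*(-151 + (-1 - 4)/4) = -513*(-151 + (1/4)*(-5)) = -513*(-151 - 5/4) = -513*(-609/4) = 312417/4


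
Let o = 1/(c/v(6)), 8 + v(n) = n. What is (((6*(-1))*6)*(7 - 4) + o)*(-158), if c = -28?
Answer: 119369/7 ≈ 17053.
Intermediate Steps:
v(n) = -8 + n
o = 1/14 (o = 1/(-28/(-8 + 6)) = 1/(-28/(-2)) = 1/(-28*(-1/2)) = 1/14 ≈ 0.071429)
(((6*(-1))*6)*(7 - 4) + o)*(-158) = (((6*(-1))*6)*(7 - 4) + 1/14)*(-158) = (-6*6*3 + 1/14)*(-158) = (-36*3 + 1/14)*(-158) = (-108 + 1/14)*(-158) = -1511/14*(-158) = 119369/7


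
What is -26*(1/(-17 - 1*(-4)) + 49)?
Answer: -1272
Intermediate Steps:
-26*(1/(-17 - 1*(-4)) + 49) = -26*(1/(-17 + 4) + 49) = -26*(1/(-13) + 49) = -26*(-1/13 + 49) = -26*636/13 = -1272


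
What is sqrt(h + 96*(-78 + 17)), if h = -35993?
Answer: I*sqrt(41849) ≈ 204.57*I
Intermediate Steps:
sqrt(h + 96*(-78 + 17)) = sqrt(-35993 + 96*(-78 + 17)) = sqrt(-35993 + 96*(-61)) = sqrt(-35993 - 5856) = sqrt(-41849) = I*sqrt(41849)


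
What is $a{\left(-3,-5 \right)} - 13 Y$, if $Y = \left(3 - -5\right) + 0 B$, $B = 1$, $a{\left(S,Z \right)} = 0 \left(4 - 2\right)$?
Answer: $-104$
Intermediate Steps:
$a{\left(S,Z \right)} = 0$ ($a{\left(S,Z \right)} = 0 \cdot 2 = 0$)
$Y = 8$ ($Y = \left(3 - -5\right) + 0 \cdot 1 = \left(3 + 5\right) + 0 = 8 + 0 = 8$)
$a{\left(-3,-5 \right)} - 13 Y = 0 - 104 = -104$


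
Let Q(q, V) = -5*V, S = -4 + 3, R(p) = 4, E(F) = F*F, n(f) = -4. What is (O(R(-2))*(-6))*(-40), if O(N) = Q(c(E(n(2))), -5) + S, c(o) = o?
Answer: 5760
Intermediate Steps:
E(F) = F²
S = -1
O(N) = 24 (O(N) = -5*(-5) - 1 = 25 - 1 = 24)
(O(R(-2))*(-6))*(-40) = (24*(-6))*(-40) = -144*(-40) = 5760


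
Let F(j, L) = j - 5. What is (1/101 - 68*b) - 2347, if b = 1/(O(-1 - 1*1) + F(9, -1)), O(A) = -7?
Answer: -704270/303 ≈ -2324.3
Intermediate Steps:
F(j, L) = -5 + j
b = -⅓ (b = 1/(-7 + (-5 + 9)) = 1/(-7 + 4) = 1/(-3) = -⅓ ≈ -0.33333)
(1/101 - 68*b) - 2347 = (1/101 - 68*(-⅓)) - 2347 = (1/101 + 68/3) - 2347 = 6871/303 - 2347 = -704270/303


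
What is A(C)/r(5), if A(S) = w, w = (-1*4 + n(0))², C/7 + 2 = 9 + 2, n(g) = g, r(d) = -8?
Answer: -2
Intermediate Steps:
C = 63 (C = -14 + 7*(9 + 2) = -14 + 7*11 = -14 + 77 = 63)
w = 16 (w = (-1*4 + 0)² = (-4 + 0)² = (-4)² = 16)
A(S) = 16
A(C)/r(5) = 16/(-8) = 16*(-⅛) = -2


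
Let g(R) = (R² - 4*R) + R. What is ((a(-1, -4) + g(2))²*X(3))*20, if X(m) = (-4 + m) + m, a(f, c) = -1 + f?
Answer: 640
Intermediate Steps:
X(m) = -4 + 2*m
g(R) = R² - 3*R
((a(-1, -4) + g(2))²*X(3))*20 = (((-1 - 1) + 2*(-3 + 2))²*(-4 + 2*3))*20 = ((-2 + 2*(-1))²*(-4 + 6))*20 = ((-2 - 2)²*2)*20 = ((-4)²*2)*20 = (16*2)*20 = 32*20 = 640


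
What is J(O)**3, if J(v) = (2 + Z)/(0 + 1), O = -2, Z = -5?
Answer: -27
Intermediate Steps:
J(v) = -3 (J(v) = (2 - 5)/(0 + 1) = -3/1 = -3*1 = -3)
J(O)**3 = (-3)**3 = -27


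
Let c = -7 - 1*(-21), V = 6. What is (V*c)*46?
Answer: 3864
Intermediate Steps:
c = 14 (c = -7 + 21 = 14)
(V*c)*46 = (6*14)*46 = 84*46 = 3864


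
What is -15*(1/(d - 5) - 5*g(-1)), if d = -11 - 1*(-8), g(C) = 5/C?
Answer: -2985/8 ≈ -373.13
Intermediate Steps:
d = -3 (d = -11 + 8 = -3)
-15*(1/(d - 5) - 5*g(-1)) = -15*(1/(-3 - 5) - 25/(-1)) = -15*(1/(-8) - 25*(-1)) = -15*(-1/8 - 5*(-5)) = -15*(-1/8 + 25) = -15*199/8 = -2985/8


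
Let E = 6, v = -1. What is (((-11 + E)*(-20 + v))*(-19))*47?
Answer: -93765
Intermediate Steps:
(((-11 + E)*(-20 + v))*(-19))*47 = (((-11 + 6)*(-20 - 1))*(-19))*47 = (-5*(-21)*(-19))*47 = (105*(-19))*47 = -1995*47 = -93765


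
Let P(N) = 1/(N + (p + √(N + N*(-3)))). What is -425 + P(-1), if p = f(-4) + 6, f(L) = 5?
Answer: -20820/49 - √2/98 ≈ -424.91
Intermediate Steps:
p = 11 (p = 5 + 6 = 11)
P(N) = 1/(11 + N + √2*√(-N)) (P(N) = 1/(N + (11 + √(N + N*(-3)))) = 1/(N + (11 + √(N - 3*N))) = 1/(N + (11 + √(-2*N))) = 1/(N + (11 + √2*√(-N))) = 1/(11 + N + √2*√(-N)))
-425 + P(-1) = -425 + 1/(11 - 1 + √2*√(-1*(-1))) = -425 + 1/(11 - 1 + √2*√1) = -425 + 1/(11 - 1 + √2*1) = -425 + 1/(11 - 1 + √2) = -425 + 1/(10 + √2)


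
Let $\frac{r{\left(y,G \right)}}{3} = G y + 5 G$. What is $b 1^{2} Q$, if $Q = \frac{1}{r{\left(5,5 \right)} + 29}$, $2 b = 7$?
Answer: $\frac{7}{358} \approx 0.019553$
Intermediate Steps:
$b = \frac{7}{2}$ ($b = \frac{1}{2} \cdot 7 = \frac{7}{2} \approx 3.5$)
$r{\left(y,G \right)} = 15 G + 3 G y$ ($r{\left(y,G \right)} = 3 \left(G y + 5 G\right) = 3 \left(5 G + G y\right) = 15 G + 3 G y$)
$Q = \frac{1}{179}$ ($Q = \frac{1}{3 \cdot 5 \left(5 + 5\right) + 29} = \frac{1}{3 \cdot 5 \cdot 10 + 29} = \frac{1}{150 + 29} = \frac{1}{179} \approx 0.0055866$)
$b 1^{2} Q = \frac{7 \cdot 1^{2}}{2} \cdot \frac{1}{179} = \frac{7}{2} \cdot 1 \cdot \frac{1}{179} = \frac{7}{2} \cdot \frac{1}{179} = \frac{7}{358}$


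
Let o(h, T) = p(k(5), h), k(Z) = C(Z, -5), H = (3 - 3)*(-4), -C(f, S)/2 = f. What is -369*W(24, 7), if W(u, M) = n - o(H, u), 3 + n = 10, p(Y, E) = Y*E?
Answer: -2583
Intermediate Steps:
C(f, S) = -2*f
H = 0 (H = 0*(-4) = 0)
k(Z) = -2*Z
p(Y, E) = E*Y
n = 7 (n = -3 + 10 = 7)
o(h, T) = -10*h (o(h, T) = h*(-2*5) = h*(-10) = -10*h)
W(u, M) = 7 (W(u, M) = 7 - (-10)*0 = 7 - 1*0 = 7 + 0 = 7)
-369*W(24, 7) = -369*7 = -2583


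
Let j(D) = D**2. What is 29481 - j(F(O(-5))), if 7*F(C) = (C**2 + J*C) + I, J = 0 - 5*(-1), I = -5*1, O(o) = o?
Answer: 1444544/49 ≈ 29481.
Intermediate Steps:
I = -5
J = 5 (J = 0 + 5 = 5)
F(C) = -5/7 + C**2/7 + 5*C/7 (F(C) = ((C**2 + 5*C) - 5)/7 = (-5 + C**2 + 5*C)/7 = -5/7 + C**2/7 + 5*C/7)
29481 - j(F(O(-5))) = 29481 - (-5/7 + (1/7)*(-5)**2 + (5/7)*(-5))**2 = 29481 - (-5/7 + (1/7)*25 - 25/7)**2 = 29481 - (-5/7 + 25/7 - 25/7)**2 = 29481 - (-5/7)**2 = 29481 - 1*25/49 = 29481 - 25/49 = 1444544/49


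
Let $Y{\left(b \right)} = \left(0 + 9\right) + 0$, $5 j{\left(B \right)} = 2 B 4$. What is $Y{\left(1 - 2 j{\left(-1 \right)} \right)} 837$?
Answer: $7533$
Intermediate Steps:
$j{\left(B \right)} = \frac{8 B}{5}$ ($j{\left(B \right)} = \frac{2 B 4}{5} = \frac{8 B}{5}$)
$Y{\left(b \right)} = 9$ ($Y{\left(b \right)} = 9 + 0 = 9$)
$Y{\left(1 - 2 j{\left(-1 \right)} \right)} 837 = 9 \cdot 837 = 7533$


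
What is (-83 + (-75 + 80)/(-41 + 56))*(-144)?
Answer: 11904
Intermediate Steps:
(-83 + (-75 + 80)/(-41 + 56))*(-144) = (-83 + 5/15)*(-144) = (-83 + 5*(1/15))*(-144) = (-83 + ⅓)*(-144) = -248/3*(-144) = 11904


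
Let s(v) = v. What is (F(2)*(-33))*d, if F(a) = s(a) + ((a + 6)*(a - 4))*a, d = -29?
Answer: -28710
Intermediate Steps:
F(a) = a + a*(-4 + a)*(6 + a) (F(a) = a + ((a + 6)*(a - 4))*a = a + ((6 + a)*(-4 + a))*a = a + ((-4 + a)*(6 + a))*a = a + a*(-4 + a)*(6 + a))
(F(2)*(-33))*d = ((2*(-23 + 2**2 + 2*2))*(-33))*(-29) = ((2*(-23 + 4 + 4))*(-33))*(-29) = ((2*(-15))*(-33))*(-29) = -30*(-33)*(-29) = 990*(-29) = -28710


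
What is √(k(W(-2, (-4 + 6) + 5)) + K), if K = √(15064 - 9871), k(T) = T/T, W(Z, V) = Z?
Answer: √(1 + 3*√577) ≈ 8.5477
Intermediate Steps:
k(T) = 1
K = 3*√577 (K = √5193 = 3*√577 ≈ 72.063)
√(k(W(-2, (-4 + 6) + 5)) + K) = √(1 + 3*√577)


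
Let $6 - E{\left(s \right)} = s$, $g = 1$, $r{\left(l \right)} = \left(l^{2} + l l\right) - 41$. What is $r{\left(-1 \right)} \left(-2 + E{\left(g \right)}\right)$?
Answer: $-117$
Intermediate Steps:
$r{\left(l \right)} = -41 + 2 l^{2}$ ($r{\left(l \right)} = \left(l^{2} + l^{2}\right) - 41 = 2 l^{2} - 41 = -41 + 2 l^{2}$)
$E{\left(s \right)} = 6 - s$
$r{\left(-1 \right)} \left(-2 + E{\left(g \right)}\right) = \left(-41 + 2 \left(-1\right)^{2}\right) \left(-2 + \left(6 - 1\right)\right) = \left(-41 + 2 \cdot 1\right) \left(-2 + \left(6 - 1\right)\right) = \left(-41 + 2\right) \left(-2 + 5\right) = \left(-39\right) 3 = -117$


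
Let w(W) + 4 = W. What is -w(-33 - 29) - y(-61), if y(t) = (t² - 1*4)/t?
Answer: 7743/61 ≈ 126.93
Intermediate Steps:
w(W) = -4 + W
y(t) = (-4 + t²)/t (y(t) = (t² - 4)/t = (-4 + t²)/t)
-w(-33 - 29) - y(-61) = -(-4 + (-33 - 29)) - (-61 - 4/(-61)) = -(-4 - 62) - (-61 - 4*(-1/61)) = -1*(-66) - (-61 + 4/61) = 66 - 1*(-3717/61) = 66 + 3717/61 = 7743/61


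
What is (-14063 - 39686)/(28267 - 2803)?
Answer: -53749/25464 ≈ -2.1108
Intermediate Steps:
(-14063 - 39686)/(28267 - 2803) = -53749/25464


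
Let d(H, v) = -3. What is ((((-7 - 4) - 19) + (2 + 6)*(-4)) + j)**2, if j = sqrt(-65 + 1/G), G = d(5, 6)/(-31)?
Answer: 11368/3 - 248*I*sqrt(123)/3 ≈ 3789.3 - 916.82*I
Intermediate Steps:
G = 3/31 (G = -3/(-31) = -3*(-1/31) = 3/31 ≈ 0.096774)
j = 2*I*sqrt(123)/3 (j = sqrt(-65 + 1/(3/31)) = sqrt(-65 + 31/3) = sqrt(-164/3) = 2*I*sqrt(123)/3 ≈ 7.3937*I)
((((-7 - 4) - 19) + (2 + 6)*(-4)) + j)**2 = ((((-7 - 4) - 19) + (2 + 6)*(-4)) + 2*I*sqrt(123)/3)**2 = (((-11 - 19) + 8*(-4)) + 2*I*sqrt(123)/3)**2 = ((-30 - 32) + 2*I*sqrt(123)/3)**2 = (-62 + 2*I*sqrt(123)/3)**2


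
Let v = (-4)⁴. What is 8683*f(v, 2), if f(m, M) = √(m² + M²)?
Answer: 17366*√16385 ≈ 2.2229e+6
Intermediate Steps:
v = 256
f(m, M) = √(M² + m²)
8683*f(v, 2) = 8683*√(2² + 256²) = 8683*√(4 + 65536) = 8683*√65540 = 8683*(2*√16385) = 17366*√16385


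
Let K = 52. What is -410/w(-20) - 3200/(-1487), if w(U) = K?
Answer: -221635/38662 ≈ -5.7326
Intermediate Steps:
w(U) = 52
-410/w(-20) - 3200/(-1487) = -410/52 - 3200/(-1487) = -410*1/52 - 3200*(-1/1487) = -205/26 + 3200/1487 = -221635/38662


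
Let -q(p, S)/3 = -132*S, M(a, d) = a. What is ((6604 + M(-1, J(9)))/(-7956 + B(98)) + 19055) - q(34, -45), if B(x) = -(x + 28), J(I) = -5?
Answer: 99339049/2694 ≈ 36874.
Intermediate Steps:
B(x) = -28 - x (B(x) = -(28 + x) = -28 - x)
q(p, S) = 396*S (q(p, S) = -(-396)*S = 396*S)
((6604 + M(-1, J(9)))/(-7956 + B(98)) + 19055) - q(34, -45) = ((6604 - 1)/(-7956 + (-28 - 1*98)) + 19055) - 396*(-45) = (6603/(-7956 + (-28 - 98)) + 19055) - 1*(-17820) = (6603/(-7956 - 126) + 19055) + 17820 = (6603/(-8082) + 19055) + 17820 = (6603*(-1/8082) + 19055) + 17820 = (-2201/2694 + 19055) + 17820 = 51331969/2694 + 17820 = 99339049/2694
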